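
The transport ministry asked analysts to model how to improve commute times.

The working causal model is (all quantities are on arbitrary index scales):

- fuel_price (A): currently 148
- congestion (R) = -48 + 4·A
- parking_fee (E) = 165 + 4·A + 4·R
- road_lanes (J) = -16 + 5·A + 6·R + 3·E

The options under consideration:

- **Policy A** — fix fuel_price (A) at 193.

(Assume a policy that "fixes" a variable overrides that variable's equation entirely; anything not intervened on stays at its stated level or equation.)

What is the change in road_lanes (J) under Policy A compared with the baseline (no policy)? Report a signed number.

Baseline:
  A = 148
  R = -48 + 4·148 = 544
  E = 165 + 4·148 + 4·544 = 2933
  J = -16 + 5·148 + 6·544 + 3·2933 = 12787
Policy A (A := 193):
  A = 193
  R = -48 + 4·193 = 724
  E = 165 + 4·193 + 4·724 = 3833
  J = -16 + 5·193 + 6·724 + 3·3833 = 16792
Change in J: 16792 − 12787 = 4005

4005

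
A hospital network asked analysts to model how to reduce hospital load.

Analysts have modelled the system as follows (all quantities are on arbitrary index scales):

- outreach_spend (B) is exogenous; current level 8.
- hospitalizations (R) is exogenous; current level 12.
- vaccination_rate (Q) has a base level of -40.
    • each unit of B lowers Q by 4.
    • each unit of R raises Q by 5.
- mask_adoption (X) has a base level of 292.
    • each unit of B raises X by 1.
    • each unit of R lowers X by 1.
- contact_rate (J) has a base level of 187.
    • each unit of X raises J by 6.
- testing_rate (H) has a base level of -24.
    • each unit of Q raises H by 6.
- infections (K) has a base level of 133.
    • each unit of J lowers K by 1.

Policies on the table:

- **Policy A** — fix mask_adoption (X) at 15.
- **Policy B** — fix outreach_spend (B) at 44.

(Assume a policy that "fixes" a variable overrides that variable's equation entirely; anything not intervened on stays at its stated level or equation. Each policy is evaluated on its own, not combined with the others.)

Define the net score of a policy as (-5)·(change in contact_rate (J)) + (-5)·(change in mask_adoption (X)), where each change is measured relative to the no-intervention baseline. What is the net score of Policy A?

Baseline:
  B = 8
  R = 12
  X = 292 + 8 − 12 = 288
  J = 187 + 6·288 = 1915
Policy A (X := 15):
  B = 8
  R = 12
  X = 15
  J = 187 + 6·15 = 277
ΔJ = 277 − 1915 = -1638; ΔX = 15 − 288 = -273
Score = (-5)·(-1638) + (-5)·(-273) = 9555

9555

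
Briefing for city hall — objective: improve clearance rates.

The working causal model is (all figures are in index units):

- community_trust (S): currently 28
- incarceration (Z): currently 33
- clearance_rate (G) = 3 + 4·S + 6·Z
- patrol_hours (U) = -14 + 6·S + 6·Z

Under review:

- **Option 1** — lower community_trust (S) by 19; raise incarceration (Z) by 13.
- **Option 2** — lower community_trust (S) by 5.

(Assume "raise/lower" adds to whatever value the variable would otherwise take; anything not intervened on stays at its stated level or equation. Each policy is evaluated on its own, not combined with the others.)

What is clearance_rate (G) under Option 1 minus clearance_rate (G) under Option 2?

Option 1 (S − 19, Z + 13):
  S = 28 − 19 = 9
  Z = 33 + 13 = 46
  G = 3 + 4·9 + 6·46 = 315
Option 2 (S − 5):
  S = 28 − 5 = 23
  Z = 33
  G = 3 + 4·23 + 6·33 = 293
G: 315 − 293 = 22

22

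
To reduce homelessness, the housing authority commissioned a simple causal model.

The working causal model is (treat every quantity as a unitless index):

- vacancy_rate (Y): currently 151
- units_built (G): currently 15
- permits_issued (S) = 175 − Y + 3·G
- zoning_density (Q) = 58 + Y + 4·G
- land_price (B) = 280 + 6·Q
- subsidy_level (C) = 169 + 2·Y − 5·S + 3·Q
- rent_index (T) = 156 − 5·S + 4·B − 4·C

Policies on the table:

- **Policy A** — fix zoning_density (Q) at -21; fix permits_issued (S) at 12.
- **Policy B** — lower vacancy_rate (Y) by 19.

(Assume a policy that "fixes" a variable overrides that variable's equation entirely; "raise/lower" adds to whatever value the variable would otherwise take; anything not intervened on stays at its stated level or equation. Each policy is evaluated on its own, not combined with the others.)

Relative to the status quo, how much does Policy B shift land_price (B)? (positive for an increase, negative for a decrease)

-114

Baseline:
  Y = 151
  G = 15
  Q = 58 + 151 + 4·15 = 269
  B = 280 + 6·269 = 1894
Policy B (Y − 19):
  Y = 151 − 19 = 132
  G = 15
  Q = 58 + 132 + 4·15 = 250
  B = 280 + 6·250 = 1780
Change in B: 1780 − 1894 = -114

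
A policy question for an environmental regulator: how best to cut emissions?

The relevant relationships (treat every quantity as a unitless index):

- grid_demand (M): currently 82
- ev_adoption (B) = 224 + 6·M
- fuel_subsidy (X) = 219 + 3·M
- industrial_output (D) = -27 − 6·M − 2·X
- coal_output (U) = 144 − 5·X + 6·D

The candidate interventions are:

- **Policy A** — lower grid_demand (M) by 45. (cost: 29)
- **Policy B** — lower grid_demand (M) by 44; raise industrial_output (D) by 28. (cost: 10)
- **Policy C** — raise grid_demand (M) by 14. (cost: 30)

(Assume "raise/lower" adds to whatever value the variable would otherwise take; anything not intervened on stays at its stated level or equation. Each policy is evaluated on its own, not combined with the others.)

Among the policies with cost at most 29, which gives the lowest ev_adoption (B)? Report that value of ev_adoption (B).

Policy A (M − 45):
  M = 82 − 45 = 37
  B = 224 + 6·37 = 446
Policy B (M − 44, D + 28):
  M = 82 − 44 = 38
  B = 224 + 6·38 = 452
Comparing — Policy A: B=446, Policy B: B=452. Lowest is 446 (Policy A).

446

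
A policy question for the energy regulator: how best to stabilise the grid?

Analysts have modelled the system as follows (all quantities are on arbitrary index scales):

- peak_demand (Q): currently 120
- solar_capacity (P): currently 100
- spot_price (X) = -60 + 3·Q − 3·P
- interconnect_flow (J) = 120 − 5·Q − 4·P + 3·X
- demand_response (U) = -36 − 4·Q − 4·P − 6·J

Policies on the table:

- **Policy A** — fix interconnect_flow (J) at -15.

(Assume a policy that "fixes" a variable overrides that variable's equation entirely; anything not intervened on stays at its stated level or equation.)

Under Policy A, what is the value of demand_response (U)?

Policy A (J := -15):
  Q = 120
  P = 100
  X = -60 + 3·120 − 3·100 = 0
  J = -15
  U = -36 − 4·120 − 4·100 − 6·(-15) = -826

-826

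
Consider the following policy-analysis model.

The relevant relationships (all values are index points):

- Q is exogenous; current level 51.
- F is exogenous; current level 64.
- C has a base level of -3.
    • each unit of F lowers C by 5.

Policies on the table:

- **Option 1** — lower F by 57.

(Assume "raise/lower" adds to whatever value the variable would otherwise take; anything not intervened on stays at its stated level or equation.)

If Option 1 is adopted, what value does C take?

-38

Option 1 (F − 57):
  F = 64 − 57 = 7
  C = -3 − 5·7 = -38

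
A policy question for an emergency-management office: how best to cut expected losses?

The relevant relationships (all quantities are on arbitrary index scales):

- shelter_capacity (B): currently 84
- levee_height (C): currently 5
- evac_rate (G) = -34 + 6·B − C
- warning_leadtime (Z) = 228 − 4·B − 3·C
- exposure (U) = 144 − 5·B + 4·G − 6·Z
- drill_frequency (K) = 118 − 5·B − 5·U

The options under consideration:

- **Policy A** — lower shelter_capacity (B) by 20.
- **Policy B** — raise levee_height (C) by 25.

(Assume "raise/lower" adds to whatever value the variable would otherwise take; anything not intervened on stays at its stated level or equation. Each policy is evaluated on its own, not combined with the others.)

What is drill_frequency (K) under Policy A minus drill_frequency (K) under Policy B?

6150

Policy A (B − 20):
  B = 84 − 20 = 64
  C = 5
  G = -34 + 6·64 − 5 = 345
  Z = 228 − 4·64 − 3·5 = -43
  U = 144 − 5·64 + 4·345 − 6·(-43) = 1462
  K = 118 − 5·64 − 5·1462 = -7512
Policy B (C + 25):
  B = 84
  C = 5 + 25 = 30
  G = -34 + 6·84 − 30 = 440
  Z = 228 − 4·84 − 3·30 = -198
  U = 144 − 5·84 + 4·440 − 6·(-198) = 2672
  K = 118 − 5·84 − 5·2672 = -13662
K: -7512 − (-13662) = 6150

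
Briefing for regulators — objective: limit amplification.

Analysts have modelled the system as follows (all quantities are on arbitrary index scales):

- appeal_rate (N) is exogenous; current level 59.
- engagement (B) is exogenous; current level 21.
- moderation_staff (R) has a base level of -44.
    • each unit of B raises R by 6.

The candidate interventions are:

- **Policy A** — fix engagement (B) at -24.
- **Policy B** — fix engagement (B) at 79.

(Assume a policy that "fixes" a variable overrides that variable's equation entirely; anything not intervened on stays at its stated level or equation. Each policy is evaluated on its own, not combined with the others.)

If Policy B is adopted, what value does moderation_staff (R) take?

430

Policy B (B := 79):
  B = 79
  R = -44 + 6·79 = 430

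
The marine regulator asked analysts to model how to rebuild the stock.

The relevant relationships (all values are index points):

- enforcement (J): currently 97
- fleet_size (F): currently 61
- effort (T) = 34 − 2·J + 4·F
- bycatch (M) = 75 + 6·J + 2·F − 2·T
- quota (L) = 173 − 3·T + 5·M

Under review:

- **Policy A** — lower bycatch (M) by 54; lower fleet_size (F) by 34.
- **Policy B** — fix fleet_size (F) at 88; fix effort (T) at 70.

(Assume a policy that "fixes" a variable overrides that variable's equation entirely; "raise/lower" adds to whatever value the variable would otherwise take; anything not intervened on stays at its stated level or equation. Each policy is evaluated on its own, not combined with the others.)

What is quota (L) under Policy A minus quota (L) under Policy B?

Policy A (M − 54, F − 34):
  J = 97
  F = 61 − 34 = 27
  T = 34 − 2·97 + 4·27 = -52
  M = 75 + 6·97 + 2·27 − 2·(-52) (−54 from intervention) = 761
  L = 173 − 3·(-52) + 5·761 = 4134
Policy B (F := 88, T := 70):
  J = 97
  F = 88
  T = 70
  M = 75 + 6·97 + 2·88 − 2·70 = 693
  L = 173 − 3·70 + 5·693 = 3428
L: 4134 − 3428 = 706

706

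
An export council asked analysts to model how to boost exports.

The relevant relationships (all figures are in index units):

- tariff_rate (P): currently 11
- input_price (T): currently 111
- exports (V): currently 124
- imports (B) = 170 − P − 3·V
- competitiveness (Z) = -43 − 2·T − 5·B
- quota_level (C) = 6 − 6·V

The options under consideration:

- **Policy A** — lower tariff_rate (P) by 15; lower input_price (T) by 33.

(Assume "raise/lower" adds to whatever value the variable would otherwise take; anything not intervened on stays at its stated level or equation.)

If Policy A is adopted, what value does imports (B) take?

Policy A (P − 15, T − 33):
  P = 11 − 15 = -4
  V = 124
  B = 170 − (-4) − 3·124 = -198

-198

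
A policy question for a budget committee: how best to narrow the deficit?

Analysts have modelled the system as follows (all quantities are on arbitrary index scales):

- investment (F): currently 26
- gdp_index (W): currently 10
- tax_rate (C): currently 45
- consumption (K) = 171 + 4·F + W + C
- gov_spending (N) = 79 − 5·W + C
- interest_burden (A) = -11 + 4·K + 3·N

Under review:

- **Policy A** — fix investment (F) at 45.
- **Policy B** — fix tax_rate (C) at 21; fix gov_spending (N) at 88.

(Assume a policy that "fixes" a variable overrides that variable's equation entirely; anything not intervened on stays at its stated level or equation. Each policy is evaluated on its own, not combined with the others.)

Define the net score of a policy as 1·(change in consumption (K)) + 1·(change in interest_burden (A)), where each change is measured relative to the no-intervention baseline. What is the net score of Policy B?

Baseline:
  F = 26
  W = 10
  C = 45
  K = 171 + 4·26 + 10 + 45 = 330
  N = 79 − 5·10 + 45 = 74
  A = -11 + 4·330 + 3·74 = 1531
Policy B (C := 21, N := 88):
  F = 26
  W = 10
  C = 21
  K = 171 + 4·26 + 10 + 21 = 306
  N = 88
  A = -11 + 4·306 + 3·88 = 1477
ΔK = 306 − 330 = -24; ΔA = 1477 − 1531 = -54
Score = 1·(-24) + 1·(-54) = -78

-78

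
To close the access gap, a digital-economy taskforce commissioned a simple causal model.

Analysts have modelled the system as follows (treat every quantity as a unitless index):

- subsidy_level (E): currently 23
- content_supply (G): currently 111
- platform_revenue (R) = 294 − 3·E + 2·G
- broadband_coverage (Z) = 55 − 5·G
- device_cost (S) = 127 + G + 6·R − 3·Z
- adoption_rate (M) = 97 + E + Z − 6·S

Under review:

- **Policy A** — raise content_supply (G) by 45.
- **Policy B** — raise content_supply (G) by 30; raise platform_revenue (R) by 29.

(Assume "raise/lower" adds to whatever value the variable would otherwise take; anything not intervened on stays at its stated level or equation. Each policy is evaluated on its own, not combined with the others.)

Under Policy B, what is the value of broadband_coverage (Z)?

-650

Policy B (G + 30, R + 29):
  G = 111 + 30 = 141
  Z = 55 − 5·141 = -650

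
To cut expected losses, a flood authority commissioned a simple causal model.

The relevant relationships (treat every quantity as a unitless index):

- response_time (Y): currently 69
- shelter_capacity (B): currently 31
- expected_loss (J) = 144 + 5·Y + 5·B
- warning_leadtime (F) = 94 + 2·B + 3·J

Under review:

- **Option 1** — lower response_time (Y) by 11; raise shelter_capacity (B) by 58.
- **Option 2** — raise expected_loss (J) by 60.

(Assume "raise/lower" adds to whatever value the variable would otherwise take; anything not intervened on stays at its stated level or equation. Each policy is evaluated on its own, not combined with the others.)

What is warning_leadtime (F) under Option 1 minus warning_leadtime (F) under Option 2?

641

Option 1 (Y − 11, B + 58):
  Y = 69 − 11 = 58
  B = 31 + 58 = 89
  J = 144 + 5·58 + 5·89 = 879
  F = 94 + 2·89 + 3·879 = 2909
Option 2 (J + 60):
  Y = 69
  B = 31
  J = 144 + 5·69 + 5·31 (+60 from intervention) = 704
  F = 94 + 2·31 + 3·704 = 2268
F: 2909 − 2268 = 641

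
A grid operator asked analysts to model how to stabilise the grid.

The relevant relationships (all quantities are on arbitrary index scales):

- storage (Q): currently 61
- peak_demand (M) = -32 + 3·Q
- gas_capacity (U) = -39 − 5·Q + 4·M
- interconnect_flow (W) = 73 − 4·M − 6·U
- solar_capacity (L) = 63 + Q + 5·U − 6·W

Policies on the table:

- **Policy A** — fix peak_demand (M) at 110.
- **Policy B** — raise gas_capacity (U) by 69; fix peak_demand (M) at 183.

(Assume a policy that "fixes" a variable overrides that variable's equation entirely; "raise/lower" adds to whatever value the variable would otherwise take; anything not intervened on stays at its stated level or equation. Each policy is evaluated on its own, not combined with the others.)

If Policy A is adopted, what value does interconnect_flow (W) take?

-943

Policy A (M := 110):
  Q = 61
  M = 110
  U = -39 − 5·61 + 4·110 = 96
  W = 73 − 4·110 − 6·96 = -943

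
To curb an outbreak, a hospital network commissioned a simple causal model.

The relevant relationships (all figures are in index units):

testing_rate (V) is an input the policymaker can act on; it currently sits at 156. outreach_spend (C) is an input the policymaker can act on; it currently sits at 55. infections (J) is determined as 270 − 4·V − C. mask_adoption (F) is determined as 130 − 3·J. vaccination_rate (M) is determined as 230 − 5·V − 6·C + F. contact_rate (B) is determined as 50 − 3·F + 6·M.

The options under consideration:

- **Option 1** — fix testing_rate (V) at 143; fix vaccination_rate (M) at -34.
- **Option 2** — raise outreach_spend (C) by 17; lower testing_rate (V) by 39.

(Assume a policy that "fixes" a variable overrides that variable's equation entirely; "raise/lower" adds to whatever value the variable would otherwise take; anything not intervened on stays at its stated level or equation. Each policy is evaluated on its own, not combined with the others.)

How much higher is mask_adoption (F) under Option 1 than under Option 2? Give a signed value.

261

Option 1 (V := 143, M := -34):
  V = 143
  C = 55
  J = 270 − 4·143 − 55 = -357
  F = 130 − 3·(-357) = 1201
Option 2 (C + 17, V − 39):
  V = 156 − 39 = 117
  C = 55 + 17 = 72
  J = 270 − 4·117 − 72 = -270
  F = 130 − 3·(-270) = 940
F: 1201 − 940 = 261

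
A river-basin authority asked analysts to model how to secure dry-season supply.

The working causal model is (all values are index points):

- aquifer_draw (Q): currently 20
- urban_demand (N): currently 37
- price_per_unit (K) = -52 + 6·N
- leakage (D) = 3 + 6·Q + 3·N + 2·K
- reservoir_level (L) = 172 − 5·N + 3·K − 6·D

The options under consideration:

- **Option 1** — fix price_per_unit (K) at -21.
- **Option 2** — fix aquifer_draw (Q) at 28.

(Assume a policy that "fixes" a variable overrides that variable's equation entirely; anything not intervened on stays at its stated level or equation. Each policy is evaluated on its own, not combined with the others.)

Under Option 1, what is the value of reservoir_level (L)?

-1228

Option 1 (K := -21):
  Q = 20
  N = 37
  K = -21
  D = 3 + 6·20 + 3·37 + 2·(-21) = 192
  L = 172 − 5·37 + 3·(-21) − 6·192 = -1228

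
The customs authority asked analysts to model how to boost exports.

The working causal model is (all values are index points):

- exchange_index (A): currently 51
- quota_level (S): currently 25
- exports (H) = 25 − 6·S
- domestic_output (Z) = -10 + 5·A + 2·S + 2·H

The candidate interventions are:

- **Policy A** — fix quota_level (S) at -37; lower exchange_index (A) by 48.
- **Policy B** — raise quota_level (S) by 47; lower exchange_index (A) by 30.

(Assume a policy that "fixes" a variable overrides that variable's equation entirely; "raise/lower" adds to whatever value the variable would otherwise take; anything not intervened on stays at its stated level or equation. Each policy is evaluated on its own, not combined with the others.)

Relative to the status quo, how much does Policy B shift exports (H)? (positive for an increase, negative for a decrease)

-282

Baseline:
  S = 25
  H = 25 − 6·25 = -125
Policy B (S + 47, A − 30):
  S = 25 + 47 = 72
  H = 25 − 6·72 = -407
Change in H: -407 − (-125) = -282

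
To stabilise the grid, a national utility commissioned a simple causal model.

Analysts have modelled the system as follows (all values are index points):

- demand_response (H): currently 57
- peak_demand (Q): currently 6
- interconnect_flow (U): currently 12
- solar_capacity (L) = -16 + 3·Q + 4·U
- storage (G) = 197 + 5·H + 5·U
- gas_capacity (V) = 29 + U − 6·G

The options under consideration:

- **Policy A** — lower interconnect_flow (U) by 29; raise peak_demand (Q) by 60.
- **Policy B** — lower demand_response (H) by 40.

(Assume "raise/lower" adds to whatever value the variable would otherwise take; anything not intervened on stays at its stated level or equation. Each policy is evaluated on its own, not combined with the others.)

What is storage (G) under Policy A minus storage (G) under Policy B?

Policy A (U − 29, Q + 60):
  H = 57
  U = 12 − 29 = -17
  G = 197 + 5·57 + 5·(-17) = 397
Policy B (H − 40):
  H = 57 − 40 = 17
  U = 12
  G = 197 + 5·17 + 5·12 = 342
G: 397 − 342 = 55

55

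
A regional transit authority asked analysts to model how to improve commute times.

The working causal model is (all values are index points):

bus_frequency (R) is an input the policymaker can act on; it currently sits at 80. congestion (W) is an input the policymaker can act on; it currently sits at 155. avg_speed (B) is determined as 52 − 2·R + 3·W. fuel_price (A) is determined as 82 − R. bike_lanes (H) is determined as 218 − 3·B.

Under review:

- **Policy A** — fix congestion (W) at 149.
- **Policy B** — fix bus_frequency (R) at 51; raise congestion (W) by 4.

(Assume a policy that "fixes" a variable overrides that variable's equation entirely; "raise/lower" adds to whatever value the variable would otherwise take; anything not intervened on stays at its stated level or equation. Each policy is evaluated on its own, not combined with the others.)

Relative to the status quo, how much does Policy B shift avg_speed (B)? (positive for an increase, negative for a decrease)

Baseline:
  R = 80
  W = 155
  B = 52 − 2·80 + 3·155 = 357
Policy B (R := 51, W + 4):
  R = 51
  W = 155 + 4 = 159
  B = 52 − 2·51 + 3·159 = 427
Change in B: 427 − 357 = 70

70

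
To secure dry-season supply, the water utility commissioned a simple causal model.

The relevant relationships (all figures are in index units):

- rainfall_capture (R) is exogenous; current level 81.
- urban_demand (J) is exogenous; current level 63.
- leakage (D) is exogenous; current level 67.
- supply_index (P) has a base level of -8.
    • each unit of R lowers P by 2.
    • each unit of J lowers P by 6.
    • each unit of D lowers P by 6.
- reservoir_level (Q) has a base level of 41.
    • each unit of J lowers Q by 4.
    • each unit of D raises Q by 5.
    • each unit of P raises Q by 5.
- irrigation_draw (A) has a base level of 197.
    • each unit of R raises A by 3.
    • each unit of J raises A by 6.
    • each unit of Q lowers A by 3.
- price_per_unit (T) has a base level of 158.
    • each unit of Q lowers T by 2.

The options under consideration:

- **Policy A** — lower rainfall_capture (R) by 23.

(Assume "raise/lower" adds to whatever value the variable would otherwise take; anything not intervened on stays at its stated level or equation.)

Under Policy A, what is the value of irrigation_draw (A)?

Policy A (R − 23):
  R = 81 − 23 = 58
  J = 63
  D = 67
  P = -8 − 2·58 − 6·63 − 6·67 = -904
  Q = 41 − 4·63 + 5·67 + 5·(-904) = -4396
  A = 197 + 3·58 + 6·63 − 3·(-4396) = 13937

13937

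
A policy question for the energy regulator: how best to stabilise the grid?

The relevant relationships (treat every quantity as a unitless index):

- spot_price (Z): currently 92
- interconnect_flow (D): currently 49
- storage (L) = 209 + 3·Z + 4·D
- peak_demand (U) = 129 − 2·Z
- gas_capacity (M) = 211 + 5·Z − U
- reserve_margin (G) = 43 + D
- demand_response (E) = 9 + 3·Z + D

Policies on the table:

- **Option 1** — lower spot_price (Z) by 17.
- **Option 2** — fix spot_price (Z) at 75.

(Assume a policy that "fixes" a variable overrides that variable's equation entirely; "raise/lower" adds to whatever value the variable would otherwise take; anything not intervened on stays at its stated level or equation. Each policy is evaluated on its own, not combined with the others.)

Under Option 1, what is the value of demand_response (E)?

283

Option 1 (Z − 17):
  Z = 92 − 17 = 75
  D = 49
  E = 9 + 3·75 + 49 = 283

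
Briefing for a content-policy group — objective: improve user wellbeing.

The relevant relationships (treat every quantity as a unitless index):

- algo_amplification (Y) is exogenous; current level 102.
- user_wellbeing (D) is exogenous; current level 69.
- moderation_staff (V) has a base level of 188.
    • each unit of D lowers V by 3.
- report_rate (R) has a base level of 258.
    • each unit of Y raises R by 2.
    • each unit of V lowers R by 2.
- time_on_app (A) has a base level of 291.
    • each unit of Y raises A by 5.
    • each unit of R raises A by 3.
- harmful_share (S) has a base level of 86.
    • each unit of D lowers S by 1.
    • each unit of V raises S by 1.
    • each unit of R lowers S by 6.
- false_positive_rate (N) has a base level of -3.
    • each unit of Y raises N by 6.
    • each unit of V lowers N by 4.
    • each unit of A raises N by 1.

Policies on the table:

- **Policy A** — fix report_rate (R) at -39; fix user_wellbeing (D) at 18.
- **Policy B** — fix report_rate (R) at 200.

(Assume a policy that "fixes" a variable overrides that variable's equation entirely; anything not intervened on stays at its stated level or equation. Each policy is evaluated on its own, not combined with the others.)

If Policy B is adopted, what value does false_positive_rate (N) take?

Policy B (R := 200):
  Y = 102
  D = 69
  V = 188 − 3·69 = -19
  R = 200
  A = 291 + 5·102 + 3·200 = 1401
  N = -3 + 6·102 − 4·(-19) + 1401 = 2086

2086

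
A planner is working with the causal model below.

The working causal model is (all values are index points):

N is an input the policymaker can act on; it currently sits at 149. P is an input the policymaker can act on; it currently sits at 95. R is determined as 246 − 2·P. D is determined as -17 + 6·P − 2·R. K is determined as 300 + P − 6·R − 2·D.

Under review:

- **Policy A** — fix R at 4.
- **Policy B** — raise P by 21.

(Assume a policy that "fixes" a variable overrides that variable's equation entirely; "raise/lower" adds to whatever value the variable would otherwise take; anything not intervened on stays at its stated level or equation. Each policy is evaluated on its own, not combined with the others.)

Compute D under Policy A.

Policy A (R := 4):
  P = 95
  R = 4
  D = -17 + 6·95 − 2·4 = 545

545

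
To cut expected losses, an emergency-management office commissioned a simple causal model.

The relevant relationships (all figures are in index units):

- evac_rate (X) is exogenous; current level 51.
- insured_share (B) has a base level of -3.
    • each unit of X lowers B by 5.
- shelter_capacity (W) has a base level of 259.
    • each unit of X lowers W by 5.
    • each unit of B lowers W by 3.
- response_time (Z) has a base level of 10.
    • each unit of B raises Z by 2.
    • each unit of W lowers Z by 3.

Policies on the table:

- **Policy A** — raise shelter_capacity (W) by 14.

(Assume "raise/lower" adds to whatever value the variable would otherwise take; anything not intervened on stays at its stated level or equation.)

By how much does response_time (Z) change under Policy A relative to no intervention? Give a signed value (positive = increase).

-42

Baseline:
  X = 51
  B = -3 − 5·51 = -258
  W = 259 − 5·51 − 3·(-258) = 778
  Z = 10 + 2·(-258) − 3·778 = -2840
Policy A (W + 14):
  X = 51
  B = -3 − 5·51 = -258
  W = 259 − 5·51 − 3·(-258) (+14 from intervention) = 792
  Z = 10 + 2·(-258) − 3·792 = -2882
Change in Z: -2882 − (-2840) = -42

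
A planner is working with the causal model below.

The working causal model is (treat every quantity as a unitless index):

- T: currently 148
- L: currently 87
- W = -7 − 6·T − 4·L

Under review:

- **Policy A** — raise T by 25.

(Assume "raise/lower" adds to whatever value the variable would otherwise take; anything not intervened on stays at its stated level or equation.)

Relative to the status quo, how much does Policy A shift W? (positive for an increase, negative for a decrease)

-150

Baseline:
  T = 148
  L = 87
  W = -7 − 6·148 − 4·87 = -1243
Policy A (T + 25):
  T = 148 + 25 = 173
  L = 87
  W = -7 − 6·173 − 4·87 = -1393
Change in W: -1393 − (-1243) = -150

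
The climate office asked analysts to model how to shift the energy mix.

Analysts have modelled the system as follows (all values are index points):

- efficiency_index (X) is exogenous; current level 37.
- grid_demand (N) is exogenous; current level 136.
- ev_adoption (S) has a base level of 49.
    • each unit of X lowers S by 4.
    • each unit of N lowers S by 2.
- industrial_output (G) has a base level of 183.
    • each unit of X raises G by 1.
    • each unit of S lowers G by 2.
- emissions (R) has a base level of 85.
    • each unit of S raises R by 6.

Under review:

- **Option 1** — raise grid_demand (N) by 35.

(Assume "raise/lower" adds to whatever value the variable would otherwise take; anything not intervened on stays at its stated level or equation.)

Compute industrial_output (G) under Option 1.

Option 1 (N + 35):
  X = 37
  N = 136 + 35 = 171
  S = 49 − 4·37 − 2·171 = -441
  G = 183 + 37 − 2·(-441) = 1102

1102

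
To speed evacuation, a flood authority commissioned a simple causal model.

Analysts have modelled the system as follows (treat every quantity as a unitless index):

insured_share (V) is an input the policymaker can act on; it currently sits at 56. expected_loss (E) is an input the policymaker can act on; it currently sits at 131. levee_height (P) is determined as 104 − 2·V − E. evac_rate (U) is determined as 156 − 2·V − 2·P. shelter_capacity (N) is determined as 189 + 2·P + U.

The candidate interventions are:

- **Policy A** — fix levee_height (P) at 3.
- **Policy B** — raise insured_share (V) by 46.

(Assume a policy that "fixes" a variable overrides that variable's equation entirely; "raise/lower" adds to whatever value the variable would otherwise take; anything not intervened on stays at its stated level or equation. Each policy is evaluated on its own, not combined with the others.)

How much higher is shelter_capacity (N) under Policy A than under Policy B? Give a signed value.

92

Policy A (P := 3):
  V = 56
  E = 131
  P = 3
  U = 156 − 2·56 − 2·3 = 38
  N = 189 + 2·3 + 38 = 233
Policy B (V + 46):
  V = 56 + 46 = 102
  E = 131
  P = 104 − 2·102 − 131 = -231
  U = 156 − 2·102 − 2·(-231) = 414
  N = 189 + 2·(-231) + 414 = 141
N: 233 − 141 = 92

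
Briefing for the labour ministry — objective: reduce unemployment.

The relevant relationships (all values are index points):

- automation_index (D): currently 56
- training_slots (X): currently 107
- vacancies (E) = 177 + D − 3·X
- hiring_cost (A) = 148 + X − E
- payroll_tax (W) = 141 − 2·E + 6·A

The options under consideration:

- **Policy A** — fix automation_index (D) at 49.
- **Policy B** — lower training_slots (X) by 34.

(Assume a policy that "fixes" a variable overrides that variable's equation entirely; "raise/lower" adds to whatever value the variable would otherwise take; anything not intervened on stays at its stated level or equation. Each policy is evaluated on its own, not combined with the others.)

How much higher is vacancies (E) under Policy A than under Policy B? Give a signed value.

Policy A (D := 49):
  D = 49
  X = 107
  E = 177 + 49 − 3·107 = -95
Policy B (X − 34):
  D = 56
  X = 107 − 34 = 73
  E = 177 + 56 − 3·73 = 14
E: -95 − 14 = -109

-109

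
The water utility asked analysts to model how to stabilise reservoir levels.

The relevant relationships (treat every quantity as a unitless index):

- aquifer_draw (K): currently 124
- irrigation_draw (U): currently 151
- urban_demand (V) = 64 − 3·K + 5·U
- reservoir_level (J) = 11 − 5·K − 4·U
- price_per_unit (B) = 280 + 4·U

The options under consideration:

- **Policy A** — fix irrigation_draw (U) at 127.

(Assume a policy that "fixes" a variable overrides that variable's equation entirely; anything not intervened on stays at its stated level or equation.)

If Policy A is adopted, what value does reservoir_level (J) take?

Policy A (U := 127):
  K = 124
  U = 127
  J = 11 − 5·124 − 4·127 = -1117

-1117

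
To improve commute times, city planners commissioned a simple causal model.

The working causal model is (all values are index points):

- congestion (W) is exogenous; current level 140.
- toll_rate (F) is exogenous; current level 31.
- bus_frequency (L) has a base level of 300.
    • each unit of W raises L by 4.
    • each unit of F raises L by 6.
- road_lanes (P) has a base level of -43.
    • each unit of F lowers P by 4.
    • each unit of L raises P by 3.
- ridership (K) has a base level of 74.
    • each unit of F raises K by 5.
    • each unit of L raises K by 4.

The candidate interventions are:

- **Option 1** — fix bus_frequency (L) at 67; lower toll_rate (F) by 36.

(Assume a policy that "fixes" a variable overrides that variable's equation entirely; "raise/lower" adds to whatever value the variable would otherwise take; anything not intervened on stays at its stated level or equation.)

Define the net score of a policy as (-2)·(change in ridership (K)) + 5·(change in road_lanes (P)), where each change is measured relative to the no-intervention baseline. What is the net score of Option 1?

-5773

Baseline:
  W = 140
  F = 31
  L = 300 + 4·140 + 6·31 = 1046
  P = -43 − 4·31 + 3·1046 = 2971
  K = 74 + 5·31 + 4·1046 = 4413
Option 1 (L := 67, F − 36):
  W = 140
  F = 31 − 36 = -5
  L = 67
  P = -43 − 4·(-5) + 3·67 = 178
  K = 74 + 5·(-5) + 4·67 = 317
ΔK = 317 − 4413 = -4096; ΔP = 178 − 2971 = -2793
Score = (-2)·(-4096) + 5·(-2793) = -5773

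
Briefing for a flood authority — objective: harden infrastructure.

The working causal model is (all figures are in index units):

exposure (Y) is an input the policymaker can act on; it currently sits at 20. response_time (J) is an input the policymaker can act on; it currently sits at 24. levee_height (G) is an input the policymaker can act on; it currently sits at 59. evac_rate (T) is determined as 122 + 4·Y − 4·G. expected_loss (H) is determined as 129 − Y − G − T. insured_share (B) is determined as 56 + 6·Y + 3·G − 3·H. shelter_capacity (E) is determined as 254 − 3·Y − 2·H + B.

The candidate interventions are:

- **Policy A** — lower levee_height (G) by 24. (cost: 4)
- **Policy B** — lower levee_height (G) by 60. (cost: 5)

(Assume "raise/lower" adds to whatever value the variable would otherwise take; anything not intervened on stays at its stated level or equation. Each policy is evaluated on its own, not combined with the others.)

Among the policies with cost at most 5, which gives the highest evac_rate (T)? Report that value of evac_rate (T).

206

Policy A (G − 24):
  Y = 20
  G = 59 − 24 = 35
  T = 122 + 4·20 − 4·35 = 62
Policy B (G − 60):
  Y = 20
  G = 59 − 60 = -1
  T = 122 + 4·20 − 4·(-1) = 206
Comparing — Policy A: T=62, Policy B: T=206. Highest is 206 (Policy B).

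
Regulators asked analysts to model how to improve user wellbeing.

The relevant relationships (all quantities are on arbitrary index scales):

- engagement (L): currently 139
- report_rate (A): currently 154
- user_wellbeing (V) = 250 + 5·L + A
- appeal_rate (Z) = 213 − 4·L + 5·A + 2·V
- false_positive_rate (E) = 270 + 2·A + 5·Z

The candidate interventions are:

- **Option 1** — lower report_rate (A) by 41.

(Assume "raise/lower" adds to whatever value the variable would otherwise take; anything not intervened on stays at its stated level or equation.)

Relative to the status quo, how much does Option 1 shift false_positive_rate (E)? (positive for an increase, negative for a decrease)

Baseline:
  L = 139
  A = 154
  V = 250 + 5·139 + 154 = 1099
  Z = 213 − 4·139 + 5·154 + 2·1099 = 2625
  E = 270 + 2·154 + 5·2625 = 13703
Option 1 (A − 41):
  L = 139
  A = 154 − 41 = 113
  V = 250 + 5·139 + 113 = 1058
  Z = 213 − 4·139 + 5·113 + 2·1058 = 2338
  E = 270 + 2·113 + 5·2338 = 12186
Change in E: 12186 − 13703 = -1517

-1517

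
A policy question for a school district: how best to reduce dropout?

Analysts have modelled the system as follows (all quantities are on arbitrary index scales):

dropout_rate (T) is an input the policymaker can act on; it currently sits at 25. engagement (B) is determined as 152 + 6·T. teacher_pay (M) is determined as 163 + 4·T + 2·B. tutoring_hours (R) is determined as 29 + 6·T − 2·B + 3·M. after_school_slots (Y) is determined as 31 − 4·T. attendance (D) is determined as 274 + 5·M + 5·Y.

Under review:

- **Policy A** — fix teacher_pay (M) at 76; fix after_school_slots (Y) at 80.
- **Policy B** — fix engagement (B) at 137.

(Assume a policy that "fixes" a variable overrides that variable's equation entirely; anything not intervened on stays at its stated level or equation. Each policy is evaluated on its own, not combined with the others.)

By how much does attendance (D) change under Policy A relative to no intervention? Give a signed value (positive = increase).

Baseline:
  T = 25
  B = 152 + 6·25 = 302
  M = 163 + 4·25 + 2·302 = 867
  Y = 31 − 4·25 = -69
  D = 274 + 5·867 + 5·(-69) = 4264
Policy A (M := 76, Y := 80):
  T = 25
  B = 152 + 6·25 = 302
  M = 76
  Y = 80
  D = 274 + 5·76 + 5·80 = 1054
Change in D: 1054 − 4264 = -3210

-3210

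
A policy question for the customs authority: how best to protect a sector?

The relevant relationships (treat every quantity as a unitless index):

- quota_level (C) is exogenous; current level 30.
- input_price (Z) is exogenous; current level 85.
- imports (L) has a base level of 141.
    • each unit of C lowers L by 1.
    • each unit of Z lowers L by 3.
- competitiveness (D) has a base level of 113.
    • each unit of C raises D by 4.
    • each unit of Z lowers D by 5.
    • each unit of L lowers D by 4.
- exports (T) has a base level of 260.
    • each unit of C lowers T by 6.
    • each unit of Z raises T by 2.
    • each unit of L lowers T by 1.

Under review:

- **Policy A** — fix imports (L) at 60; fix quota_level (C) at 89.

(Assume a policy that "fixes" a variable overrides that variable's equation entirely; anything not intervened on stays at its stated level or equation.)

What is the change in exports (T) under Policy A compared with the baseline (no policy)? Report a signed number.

-558

Baseline:
  C = 30
  Z = 85
  L = 141 − 30 − 3·85 = -144
  T = 260 − 6·30 + 2·85 − (-144) = 394
Policy A (L := 60, C := 89):
  C = 89
  Z = 85
  L = 60
  T = 260 − 6·89 + 2·85 − 60 = -164
Change in T: -164 − 394 = -558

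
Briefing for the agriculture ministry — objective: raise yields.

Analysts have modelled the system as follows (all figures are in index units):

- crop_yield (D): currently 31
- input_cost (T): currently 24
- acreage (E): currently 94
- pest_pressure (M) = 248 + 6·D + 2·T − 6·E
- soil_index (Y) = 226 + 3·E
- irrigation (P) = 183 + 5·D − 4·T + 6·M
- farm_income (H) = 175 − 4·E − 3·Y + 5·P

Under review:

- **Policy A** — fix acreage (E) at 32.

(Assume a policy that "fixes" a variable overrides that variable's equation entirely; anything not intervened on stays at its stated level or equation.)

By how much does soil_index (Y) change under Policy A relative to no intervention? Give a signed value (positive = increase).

-186

Baseline:
  E = 94
  Y = 226 + 3·94 = 508
Policy A (E := 32):
  E = 32
  Y = 226 + 3·32 = 322
Change in Y: 322 − 508 = -186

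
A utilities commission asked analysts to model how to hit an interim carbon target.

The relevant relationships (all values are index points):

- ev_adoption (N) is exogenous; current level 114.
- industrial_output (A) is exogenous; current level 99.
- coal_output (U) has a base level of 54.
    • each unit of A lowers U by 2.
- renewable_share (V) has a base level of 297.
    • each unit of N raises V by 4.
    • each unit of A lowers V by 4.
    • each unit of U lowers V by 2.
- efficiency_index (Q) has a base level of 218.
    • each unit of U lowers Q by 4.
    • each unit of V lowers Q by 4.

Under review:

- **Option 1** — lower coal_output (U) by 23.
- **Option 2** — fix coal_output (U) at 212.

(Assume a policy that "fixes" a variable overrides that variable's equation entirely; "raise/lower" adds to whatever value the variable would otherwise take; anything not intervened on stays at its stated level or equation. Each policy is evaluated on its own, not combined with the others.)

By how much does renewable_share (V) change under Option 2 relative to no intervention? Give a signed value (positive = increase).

Baseline:
  N = 114
  A = 99
  U = 54 − 2·99 = -144
  V = 297 + 4·114 − 4·99 − 2·(-144) = 645
Option 2 (U := 212):
  N = 114
  A = 99
  U = 212
  V = 297 + 4·114 − 4·99 − 2·212 = -67
Change in V: -67 − 645 = -712

-712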